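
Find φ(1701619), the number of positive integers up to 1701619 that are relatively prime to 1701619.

Factor: 1701619 = 59 · 151 · 191.
φ(1701619) = (59−1) · (151−1) · (191−1) = 58 · 150 · 190 = 1653000.

1653000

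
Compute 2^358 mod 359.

2^1 ≡ 2 (mod 359)
2^2 ≡ 2^2 = 4 ≡ 4 (mod 359)
2^4 ≡ 4^2 = 16 ≡ 16 (mod 359)
2^8 ≡ 16^2 = 256 ≡ 256 (mod 359)
2^16 ≡ 256^2 = 65536 ≡ 198 (mod 359)
2^32 ≡ 198^2 = 39204 ≡ 73 (mod 359)
2^64 ≡ 73^2 = 5329 ≡ 303 (mod 359)
2^128 ≡ 303^2 = 91809 ≡ 264 (mod 359)
2^256 ≡ 264^2 = 69696 ≡ 50 (mod 359)
358 = 256 + 64 + 32 + 4 + 2 in binary powers of 2.
So 2^358 ≡ 50 · 303 · 73 · 16 · 4 ≡ 1 (mod 359).
Since the result is 1, base 2 gives no evidence that 359 is composite.

1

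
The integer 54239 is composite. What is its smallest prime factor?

54239 is odd.
Digit sum 23, not divisible by 3.
Ends in 9: not divisible by 5.
7: 54239 = 7·7748 + 3
11: 54239 = 11·4930 + 9
13: 54239 = 13·4172 + 3
17: 54239 = 17·3190 + 9
19: 54239 = 19·2854 + 13
23: 54239 = 23·2358 + 5
29: 54239 = 29·1870 + 9
31: 54239 = 31·1749 + 20
37: 54239 = 37·1465 + 34
41: 54239 = 41·1322 + 37
43: 54239 = 43·1261 + 16
47: 54239 = 47·1154 + 1
53: 54239 = 53·1023 + 20
59: 54239 = 59·919 + 18
61: 54239 = 61·889 + 10
67: 54239 = 67·809 + 36
71: 54239 = 71·763 + 66
73: 54239 = 73·743

73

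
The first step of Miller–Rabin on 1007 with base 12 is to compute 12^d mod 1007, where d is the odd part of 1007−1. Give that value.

198

1007 − 1 = 1006 = 2^1 · 503, so d = 503.
12^1 ≡ 12 (mod 1007)
12^2 ≡ 12^2 = 144 ≡ 144 (mod 1007)
12^4 ≡ 144^2 = 20736 ≡ 596 (mod 1007)
12^8 ≡ 596^2 = 355216 ≡ 752 (mod 1007)
12^16 ≡ 752^2 = 565504 ≡ 577 (mod 1007)
12^32 ≡ 577^2 = 332929 ≡ 619 (mod 1007)
12^64 ≡ 619^2 = 383161 ≡ 501 (mod 1007)
12^128 ≡ 501^2 = 251001 ≡ 258 (mod 1007)
12^256 ≡ 258^2 = 66564 ≡ 102 (mod 1007)
503 = 256 + 128 + 64 + 32 + 16 + 4 + 2 + 1 in binary powers of 2.
So 12^503 ≡ 102 · 258 · 501 · 619 · 577 · 596 · 144 · 12 ≡ 198 (mod 1007).
Squaring chain: 198; never reaches −1, so base 12 is a Miller–Rabin witness that 1007 is composite.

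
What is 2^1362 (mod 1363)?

361

2^1 ≡ 2 (mod 1363)
2^2 ≡ 2^2 = 4 ≡ 4 (mod 1363)
2^4 ≡ 4^2 = 16 ≡ 16 (mod 1363)
2^8 ≡ 16^2 = 256 ≡ 256 (mod 1363)
2^16 ≡ 256^2 = 65536 ≡ 112 (mod 1363)
2^32 ≡ 112^2 = 12544 ≡ 277 (mod 1363)
2^64 ≡ 277^2 = 76729 ≡ 401 (mod 1363)
2^128 ≡ 401^2 = 160801 ≡ 1330 (mod 1363)
2^256 ≡ 1330^2 = 1768900 ≡ 1089 (mod 1363)
2^512 ≡ 1089^2 = 1185921 ≡ 111 (mod 1363)
2^1024 ≡ 111^2 = 12321 ≡ 54 (mod 1363)
1362 = 1024 + 256 + 64 + 16 + 2 in binary powers of 2.
So 2^1362 ≡ 54 · 1089 · 401 · 112 · 4 ≡ 361 (mod 1363).
Since 361 ≠ 1, base 2 is a Fermat witness: 1363 is composite.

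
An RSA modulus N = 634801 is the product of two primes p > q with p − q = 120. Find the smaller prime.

Since p = q + 120, we have 634801 = q(q + 120), so q² + 120q − 634801 = 0.
Discriminant: 120² + 4·634801 = 14400 + 2539204 = 2553604; √2553604 = 1598.
q = (−120 + 1598)/2 = 739, and p = q + 120 = 859.
Check: 739 · 859 = 634801.

739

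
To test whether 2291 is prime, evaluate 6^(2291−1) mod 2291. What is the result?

400

6^1 ≡ 6 (mod 2291)
6^2 ≡ 6^2 = 36 ≡ 36 (mod 2291)
6^4 ≡ 36^2 = 1296 ≡ 1296 (mod 2291)
6^8 ≡ 1296^2 = 1679616 ≡ 313 (mod 2291)
6^16 ≡ 313^2 = 97969 ≡ 1747 (mod 2291)
6^32 ≡ 1747^2 = 3052009 ≡ 397 (mod 2291)
6^64 ≡ 397^2 = 157609 ≡ 1821 (mod 2291)
6^128 ≡ 1821^2 = 3316041 ≡ 964 (mod 2291)
6^256 ≡ 964^2 = 929296 ≡ 1441 (mod 2291)
6^512 ≡ 1441^2 = 2076481 ≡ 835 (mod 2291)
6^1024 ≡ 835^2 = 697225 ≡ 761 (mod 2291)
6^2048 ≡ 761^2 = 579121 ≡ 1789 (mod 2291)
2290 = 2048 + 128 + 64 + 32 + 16 + 2 in binary powers of 2.
So 6^2290 ≡ 1789 · 964 · 1821 · 397 · 1747 · 36 ≡ 400 (mod 2291).
Since 400 ≠ 1, base 6 is a Fermat witness: 2291 is composite.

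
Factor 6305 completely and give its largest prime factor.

97

6305 = 5 · 1261
1261 = 13 · 97
97 is prime.
So 6305 = 5 · 13 · 97; the largest prime factor is 97.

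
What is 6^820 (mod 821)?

6^1 ≡ 6 (mod 821)
6^2 ≡ 6^2 = 36 ≡ 36 (mod 821)
6^4 ≡ 36^2 = 1296 ≡ 475 (mod 821)
6^8 ≡ 475^2 = 225625 ≡ 671 (mod 821)
6^16 ≡ 671^2 = 450241 ≡ 333 (mod 821)
6^32 ≡ 333^2 = 110889 ≡ 54 (mod 821)
6^64 ≡ 54^2 = 2916 ≡ 453 (mod 821)
6^128 ≡ 453^2 = 205209 ≡ 780 (mod 821)
6^256 ≡ 780^2 = 608400 ≡ 39 (mod 821)
6^512 ≡ 39^2 = 1521 ≡ 700 (mod 821)
820 = 512 + 256 + 32 + 16 + 4 in binary powers of 2.
So 6^820 ≡ 700 · 39 · 54 · 333 · 475 ≡ 1 (mod 821).
Since the result is 1, base 6 gives no evidence that 821 is composite.

1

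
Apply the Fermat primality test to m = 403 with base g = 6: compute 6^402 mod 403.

311

6^1 ≡ 6 (mod 403)
6^2 ≡ 6^2 = 36 ≡ 36 (mod 403)
6^4 ≡ 36^2 = 1296 ≡ 87 (mod 403)
6^8 ≡ 87^2 = 7569 ≡ 315 (mod 403)
6^16 ≡ 315^2 = 99225 ≡ 87 (mod 403)
6^32 ≡ 87^2 = 7569 ≡ 315 (mod 403)
6^64 ≡ 315^2 = 99225 ≡ 87 (mod 403)
6^128 ≡ 87^2 = 7569 ≡ 315 (mod 403)
6^256 ≡ 315^2 = 99225 ≡ 87 (mod 403)
402 = 256 + 128 + 16 + 2 in binary powers of 2.
So 6^402 ≡ 87 · 315 · 87 · 36 ≡ 311 (mod 403).
Since 311 ≠ 1, base 6 is a Fermat witness: 403 is composite.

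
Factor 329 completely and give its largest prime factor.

47

329 = 7 · 47
47 is prime.
So 329 = 7 · 47; the largest prime factor is 47.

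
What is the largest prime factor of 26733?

67

26733 = 3 · 8911
8911 = 7 · 1273
1273 = 19 · 67
67 is prime.
So 26733 = 3 · 7 · 19 · 67; the largest prime factor is 67.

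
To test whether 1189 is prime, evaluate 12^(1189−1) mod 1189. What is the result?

12^1 ≡ 12 (mod 1189)
12^2 ≡ 12^2 = 144 ≡ 144 (mod 1189)
12^4 ≡ 144^2 = 20736 ≡ 523 (mod 1189)
12^8 ≡ 523^2 = 273529 ≡ 59 (mod 1189)
12^16 ≡ 59^2 = 3481 ≡ 1103 (mod 1189)
12^32 ≡ 1103^2 = 1216609 ≡ 262 (mod 1189)
12^64 ≡ 262^2 = 68644 ≡ 871 (mod 1189)
12^128 ≡ 871^2 = 758641 ≡ 59 (mod 1189)
12^256 ≡ 59^2 = 3481 ≡ 1103 (mod 1189)
12^512 ≡ 1103^2 = 1216609 ≡ 262 (mod 1189)
12^1024 ≡ 262^2 = 68644 ≡ 871 (mod 1189)
1188 = 1024 + 128 + 32 + 4 in binary powers of 2.
So 12^1188 ≡ 871 · 59 · 262 · 523 ≡ 146 (mod 1189).
Since 146 ≠ 1, base 12 is a Fermat witness: 1189 is composite.

146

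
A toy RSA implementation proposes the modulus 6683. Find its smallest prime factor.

41

6683 is odd.
Digit sum 23, not divisible by 3.
Ends in 3: not divisible by 5.
7: 6683 = 7·954 + 5
11: 6683 = 11·607 + 6
13: 6683 = 13·514 + 1
17: 6683 = 17·393 + 2
19: 6683 = 19·351 + 14
23: 6683 = 23·290 + 13
29: 6683 = 29·230 + 13
31: 6683 = 31·215 + 18
37: 6683 = 37·180 + 23
41: 6683 = 41·163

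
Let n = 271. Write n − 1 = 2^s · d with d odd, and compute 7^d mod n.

1

271 − 1 = 270 = 2^1 · 135, so d = 135.
7^1 ≡ 7 (mod 271)
7^2 ≡ 7^2 = 49 ≡ 49 (mod 271)
7^4 ≡ 49^2 = 2401 ≡ 233 (mod 271)
7^8 ≡ 233^2 = 54289 ≡ 89 (mod 271)
7^16 ≡ 89^2 = 7921 ≡ 62 (mod 271)
7^32 ≡ 62^2 = 3844 ≡ 50 (mod 271)
7^64 ≡ 50^2 = 2500 ≡ 61 (mod 271)
7^128 ≡ 61^2 = 3721 ≡ 198 (mod 271)
135 = 128 + 4 + 2 + 1 in binary powers of 2.
So 7^135 ≡ 198 · 233 · 49 · 7 ≡ 1 (mod 271).
Since 7^d ≡ 1 (mod 271), base 7 does not prove 271 composite.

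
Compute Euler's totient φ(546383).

511488

Factor: 546383 = 19 · 149 · 193.
φ(546383) = (19−1) · (149−1) · (193−1) = 18 · 148 · 192 = 511488.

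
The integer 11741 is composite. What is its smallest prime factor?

59

11741 is odd.
Digit sum 14, not divisible by 3.
Ends in 1: not divisible by 5.
7: 11741 = 7·1677 + 2
11: 11741 = 11·1067 + 4
13: 11741 = 13·903 + 2
17: 11741 = 17·690 + 11
19: 11741 = 19·617 + 18
23: 11741 = 23·510 + 11
29: 11741 = 29·404 + 25
31: 11741 = 31·378 + 23
37: 11741 = 37·317 + 12
41: 11741 = 41·286 + 15
43: 11741 = 43·273 + 2
47: 11741 = 47·249 + 38
53: 11741 = 53·221 + 28
59: 11741 = 59·199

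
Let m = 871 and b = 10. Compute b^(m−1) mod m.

625

10^1 ≡ 10 (mod 871)
10^2 ≡ 10^2 = 100 ≡ 100 (mod 871)
10^4 ≡ 100^2 = 10000 ≡ 419 (mod 871)
10^8 ≡ 419^2 = 175561 ≡ 490 (mod 871)
10^16 ≡ 490^2 = 240100 ≡ 575 (mod 871)
10^32 ≡ 575^2 = 330625 ≡ 516 (mod 871)
10^64 ≡ 516^2 = 266256 ≡ 601 (mod 871)
10^128 ≡ 601^2 = 361201 ≡ 607 (mod 871)
10^256 ≡ 607^2 = 368449 ≡ 16 (mod 871)
10^512 ≡ 16^2 = 256 ≡ 256 (mod 871)
870 = 512 + 256 + 64 + 32 + 4 + 2 in binary powers of 2.
So 10^870 ≡ 256 · 16 · 601 · 516 · 419 · 100 ≡ 625 (mod 871).
Since 625 ≠ 1, base 10 is a Fermat witness: 871 is composite.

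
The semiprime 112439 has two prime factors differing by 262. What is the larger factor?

Since p = q + 262, we have 112439 = q(q + 262), so q² + 262q − 112439 = 0.
Discriminant: 262² + 4·112439 = 68644 + 449756 = 518400; √518400 = 720.
q = (−262 + 720)/2 = 229, and p = q + 262 = 491.
Check: 229 · 491 = 112439.

491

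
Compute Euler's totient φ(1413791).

1373760

Factor: 1413791 = 73 · 107 · 181.
φ(1413791) = (73−1) · (107−1) · (181−1) = 72 · 106 · 180 = 1373760.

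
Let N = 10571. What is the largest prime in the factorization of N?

10571 = 11 · 961
961 = 31 · 31
31 = 31 · 1
So 10571 = 11 · 31^2; the largest prime factor is 31.

31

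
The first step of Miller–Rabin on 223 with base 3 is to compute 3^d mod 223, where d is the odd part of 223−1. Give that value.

222

223 − 1 = 222 = 2^1 · 111, so d = 111.
3^1 ≡ 3 (mod 223)
3^2 ≡ 3^2 = 9 ≡ 9 (mod 223)
3^4 ≡ 9^2 = 81 ≡ 81 (mod 223)
3^8 ≡ 81^2 = 6561 ≡ 94 (mod 223)
3^16 ≡ 94^2 = 8836 ≡ 139 (mod 223)
3^32 ≡ 139^2 = 19321 ≡ 143 (mod 223)
3^64 ≡ 143^2 = 20449 ≡ 156 (mod 223)
111 = 64 + 32 + 8 + 4 + 2 + 1 in binary powers of 2.
So 3^111 ≡ 156 · 143 · 94 · 81 · 9 · 3 ≡ 222 (mod 223).
Since 3^d ≡ 222 (mod 223), base 3 does not prove 223 composite.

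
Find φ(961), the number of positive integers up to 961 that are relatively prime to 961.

930

Factor: 961 = 31^2.
φ(961) = 31^1·(31−1) = 930.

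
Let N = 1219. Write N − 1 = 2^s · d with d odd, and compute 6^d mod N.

767

1219 − 1 = 1218 = 2^1 · 609, so d = 609.
6^1 ≡ 6 (mod 1219)
6^2 ≡ 6^2 = 36 ≡ 36 (mod 1219)
6^4 ≡ 36^2 = 1296 ≡ 77 (mod 1219)
6^8 ≡ 77^2 = 5929 ≡ 1053 (mod 1219)
6^16 ≡ 1053^2 = 1108809 ≡ 738 (mod 1219)
6^32 ≡ 738^2 = 544644 ≡ 970 (mod 1219)
6^64 ≡ 970^2 = 940900 ≡ 1051 (mod 1219)
6^128 ≡ 1051^2 = 1104601 ≡ 187 (mod 1219)
6^256 ≡ 187^2 = 34969 ≡ 837 (mod 1219)
6^512 ≡ 837^2 = 700569 ≡ 863 (mod 1219)
609 = 512 + 64 + 32 + 1 in binary powers of 2.
So 6^609 ≡ 863 · 1051 · 970 · 6 ≡ 767 (mod 1219).
Squaring chain: 767; never reaches −1, so base 6 is a Miller–Rabin witness that 1219 is composite.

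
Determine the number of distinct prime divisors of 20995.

4

20995 = 5 · 4199
4199 = 13 · 323
323 = 17 · 19
20995 = 5 · 13 · 17 · 19, which has 4 distinct prime factors.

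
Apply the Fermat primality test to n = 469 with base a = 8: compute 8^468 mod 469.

442

8^1 ≡ 8 (mod 469)
8^2 ≡ 8^2 = 64 ≡ 64 (mod 469)
8^4 ≡ 64^2 = 4096 ≡ 344 (mod 469)
8^8 ≡ 344^2 = 118336 ≡ 148 (mod 469)
8^16 ≡ 148^2 = 21904 ≡ 330 (mod 469)
8^32 ≡ 330^2 = 108900 ≡ 92 (mod 469)
8^64 ≡ 92^2 = 8464 ≡ 22 (mod 469)
8^128 ≡ 22^2 = 484 ≡ 15 (mod 469)
8^256 ≡ 15^2 = 225 ≡ 225 (mod 469)
468 = 256 + 128 + 64 + 16 + 4 in binary powers of 2.
So 8^468 ≡ 225 · 15 · 22 · 330 · 344 ≡ 442 (mod 469).
Since 442 ≠ 1, base 8 is a Fermat witness: 469 is composite.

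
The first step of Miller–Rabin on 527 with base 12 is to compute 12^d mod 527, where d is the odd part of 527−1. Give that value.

177

527 − 1 = 526 = 2^1 · 263, so d = 263.
12^1 ≡ 12 (mod 527)
12^2 ≡ 12^2 = 144 ≡ 144 (mod 527)
12^4 ≡ 144^2 = 20736 ≡ 183 (mod 527)
12^8 ≡ 183^2 = 33489 ≡ 288 (mod 527)
12^16 ≡ 288^2 = 82944 ≡ 205 (mod 527)
12^32 ≡ 205^2 = 42025 ≡ 392 (mod 527)
12^64 ≡ 392^2 = 153664 ≡ 307 (mod 527)
12^128 ≡ 307^2 = 94249 ≡ 443 (mod 527)
12^256 ≡ 443^2 = 196249 ≡ 205 (mod 527)
263 = 256 + 4 + 2 + 1 in binary powers of 2.
So 12^263 ≡ 205 · 183 · 144 · 12 ≡ 177 (mod 527).
Squaring chain: 177; never reaches −1, so base 12 is a Miller–Rabin witness that 527 is composite.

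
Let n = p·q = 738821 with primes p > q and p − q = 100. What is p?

Since p = q + 100, we have 738821 = q(q + 100), so q² + 100q − 738821 = 0.
Discriminant: 100² + 4·738821 = 10000 + 2955284 = 2965284; √2965284 = 1722.
q = (−100 + 1722)/2 = 811, and p = q + 100 = 911.
Check: 811 · 911 = 738821.

911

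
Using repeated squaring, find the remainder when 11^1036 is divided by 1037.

11^1 ≡ 11 (mod 1037)
11^2 ≡ 11^2 = 121 ≡ 121 (mod 1037)
11^4 ≡ 121^2 = 14641 ≡ 123 (mod 1037)
11^8 ≡ 123^2 = 15129 ≡ 611 (mod 1037)
11^16 ≡ 611^2 = 373321 ≡ 1 (mod 1037)
11^32 ≡ 1^2 = 1 ≡ 1 (mod 1037)
11^64 ≡ 1^2 = 1 ≡ 1 (mod 1037)
11^128 ≡ 1^2 = 1 ≡ 1 (mod 1037)
11^256 ≡ 1^2 = 1 ≡ 1 (mod 1037)
11^512 ≡ 1^2 = 1 ≡ 1 (mod 1037)
11^1024 ≡ 1^2 = 1 ≡ 1 (mod 1037)
1036 = 1024 + 8 + 4 in binary powers of 2.
So 11^1036 ≡ 1 · 611 · 123 ≡ 489 (mod 1037).
Since 489 ≠ 1, base 11 is a Fermat witness: 1037 is composite.

489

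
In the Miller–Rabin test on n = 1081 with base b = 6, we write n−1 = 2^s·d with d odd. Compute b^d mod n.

653

1081 − 1 = 1080 = 2^3 · 135, so d = 135.
6^1 ≡ 6 (mod 1081)
6^2 ≡ 6^2 = 36 ≡ 36 (mod 1081)
6^4 ≡ 36^2 = 1296 ≡ 215 (mod 1081)
6^8 ≡ 215^2 = 46225 ≡ 823 (mod 1081)
6^16 ≡ 823^2 = 677329 ≡ 623 (mod 1081)
6^32 ≡ 623^2 = 388129 ≡ 50 (mod 1081)
6^64 ≡ 50^2 = 2500 ≡ 338 (mod 1081)
6^128 ≡ 338^2 = 114244 ≡ 739 (mod 1081)
135 = 128 + 4 + 2 + 1 in binary powers of 2.
So 6^135 ≡ 739 · 215 · 36 · 6 ≡ 653 (mod 1081).
Squaring chain: 653 → 495 → 719; never reaches −1, so base 6 is a Miller–Rabin witness that 1081 is composite.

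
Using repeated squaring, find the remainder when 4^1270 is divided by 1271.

1

4^1 ≡ 4 (mod 1271)
4^2 ≡ 4^2 = 16 ≡ 16 (mod 1271)
4^4 ≡ 16^2 = 256 ≡ 256 (mod 1271)
4^8 ≡ 256^2 = 65536 ≡ 715 (mod 1271)
4^16 ≡ 715^2 = 511225 ≡ 283 (mod 1271)
4^32 ≡ 283^2 = 80089 ≡ 16 (mod 1271)
4^64 ≡ 16^2 = 256 ≡ 256 (mod 1271)
4^128 ≡ 256^2 = 65536 ≡ 715 (mod 1271)
4^256 ≡ 715^2 = 511225 ≡ 283 (mod 1271)
4^512 ≡ 283^2 = 80089 ≡ 16 (mod 1271)
4^1024 ≡ 16^2 = 256 ≡ 256 (mod 1271)
1270 = 1024 + 128 + 64 + 32 + 16 + 4 + 2 in binary powers of 2.
So 4^1270 ≡ 256 · 715 · 256 · 16 · 283 · 256 · 16 ≡ 1 (mod 1271).
Since the result is 1, base 4 gives no evidence that 1271 is composite.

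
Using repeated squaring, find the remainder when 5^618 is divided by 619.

5^1 ≡ 5 (mod 619)
5^2 ≡ 5^2 = 25 ≡ 25 (mod 619)
5^4 ≡ 25^2 = 625 ≡ 6 (mod 619)
5^8 ≡ 6^2 = 36 ≡ 36 (mod 619)
5^16 ≡ 36^2 = 1296 ≡ 58 (mod 619)
5^32 ≡ 58^2 = 3364 ≡ 269 (mod 619)
5^64 ≡ 269^2 = 72361 ≡ 557 (mod 619)
5^128 ≡ 557^2 = 310249 ≡ 130 (mod 619)
5^256 ≡ 130^2 = 16900 ≡ 187 (mod 619)
5^512 ≡ 187^2 = 34969 ≡ 305 (mod 619)
618 = 512 + 64 + 32 + 8 + 2 in binary powers of 2.
So 5^618 ≡ 305 · 557 · 269 · 36 · 25 ≡ 1 (mod 619).
Since the result is 1, base 5 gives no evidence that 619 is composite.

1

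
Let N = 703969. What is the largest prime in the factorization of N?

79

703969 = 7 · 100567
100567 = 19 · 5293
5293 = 67 · 79
79 is prime.
So 703969 = 7 · 19 · 67 · 79; the largest prime factor is 79.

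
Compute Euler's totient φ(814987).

777504

Factor: 814987 = 29 · 157 · 179.
φ(814987) = (29−1) · (157−1) · (179−1) = 28 · 156 · 178 = 777504.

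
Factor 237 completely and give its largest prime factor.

79

237 = 3 · 79
79 is prime.
So 237 = 3 · 79; the largest prime factor is 79.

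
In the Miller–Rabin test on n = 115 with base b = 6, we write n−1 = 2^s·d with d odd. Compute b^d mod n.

115 − 1 = 114 = 2^1 · 57, so d = 57.
6^1 ≡ 6 (mod 115)
6^2 ≡ 6^2 = 36 ≡ 36 (mod 115)
6^4 ≡ 36^2 = 1296 ≡ 31 (mod 115)
6^8 ≡ 31^2 = 961 ≡ 41 (mod 115)
6^16 ≡ 41^2 = 1681 ≡ 71 (mod 115)
6^32 ≡ 71^2 = 5041 ≡ 96 (mod 115)
57 = 32 + 16 + 8 + 1 in binary powers of 2.
So 6^57 ≡ 96 · 71 · 41 · 6 ≡ 36 (mod 115).
Squaring chain: 36; never reaches −1, so base 6 is a Miller–Rabin witness that 115 is composite.

36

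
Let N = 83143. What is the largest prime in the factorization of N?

61

83143 = 29 · 2867
2867 = 47 · 61
61 is prime.
So 83143 = 29 · 47 · 61; the largest prime factor is 61.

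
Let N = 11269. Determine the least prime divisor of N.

11269 is odd.
Digit sum 19, not divisible by 3.
Ends in 9: not divisible by 5.
7: 11269 = 7·1609 + 6
11: 11269 = 11·1024 + 5
13: 11269 = 13·866 + 11
17: 11269 = 17·662 + 15
19: 11269 = 19·593 + 2
23: 11269 = 23·489 + 22
29: 11269 = 29·388 + 17
31: 11269 = 31·363 + 16
37: 11269 = 37·304 + 21
41: 11269 = 41·274 + 35
43: 11269 = 43·262 + 3
47: 11269 = 47·239 + 36
53: 11269 = 53·212 + 33
59: 11269 = 59·191

59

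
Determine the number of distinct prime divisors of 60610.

60610 = 2 · 30305
30305 = 5 · 6061
6061 = 11 · 551
551 = 19 · 29
60610 = 2 · 5 · 11 · 19 · 29, which has 5 distinct prime factors.

5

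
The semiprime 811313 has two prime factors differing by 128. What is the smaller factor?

839

Since p = q + 128, we have 811313 = q(q + 128), so q² + 128q − 811313 = 0.
Discriminant: 128² + 4·811313 = 16384 + 3245252 = 3261636; √3261636 = 1806.
q = (−128 + 1806)/2 = 839, and p = q + 128 = 967.
Check: 839 · 967 = 811313.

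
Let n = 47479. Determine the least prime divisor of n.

79

47479 is odd.
Digit sum 31, not divisible by 3.
Ends in 9: not divisible by 5.
7: 47479 = 7·6782 + 5
11: 47479 = 11·4316 + 3
13: 47479 = 13·3652 + 3
17: 47479 = 17·2792 + 15
19: 47479 = 19·2498 + 17
23: 47479 = 23·2064 + 7
29: 47479 = 29·1637 + 6
31: 47479 = 31·1531 + 18
37: 47479 = 37·1283 + 8
41: 47479 = 41·1158 + 1
43: 47479 = 43·1104 + 7
47: 47479 = 47·1010 + 9
53: 47479 = 53·895 + 44
59: 47479 = 59·804 + 43
61: 47479 = 61·778 + 21
67: 47479 = 67·708 + 43
71: 47479 = 71·668 + 51
73: 47479 = 73·650 + 29
79: 47479 = 79·601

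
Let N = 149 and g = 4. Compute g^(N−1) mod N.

1

4^1 ≡ 4 (mod 149)
4^2 ≡ 4^2 = 16 ≡ 16 (mod 149)
4^4 ≡ 16^2 = 256 ≡ 107 (mod 149)
4^8 ≡ 107^2 = 11449 ≡ 125 (mod 149)
4^16 ≡ 125^2 = 15625 ≡ 129 (mod 149)
4^32 ≡ 129^2 = 16641 ≡ 102 (mod 149)
4^64 ≡ 102^2 = 10404 ≡ 123 (mod 149)
4^128 ≡ 123^2 = 15129 ≡ 80 (mod 149)
148 = 128 + 16 + 4 in binary powers of 2.
So 4^148 ≡ 80 · 129 · 107 ≡ 1 (mod 149).
Since the result is 1, base 4 gives no evidence that 149 is composite.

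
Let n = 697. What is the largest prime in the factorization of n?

41

697 = 17 · 41
41 is prime.
So 697 = 17 · 41; the largest prime factor is 41.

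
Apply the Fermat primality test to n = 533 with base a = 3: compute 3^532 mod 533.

81

3^1 ≡ 3 (mod 533)
3^2 ≡ 3^2 = 9 ≡ 9 (mod 533)
3^4 ≡ 9^2 = 81 ≡ 81 (mod 533)
3^8 ≡ 81^2 = 6561 ≡ 165 (mod 533)
3^16 ≡ 165^2 = 27225 ≡ 42 (mod 533)
3^32 ≡ 42^2 = 1764 ≡ 165 (mod 533)
3^64 ≡ 165^2 = 27225 ≡ 42 (mod 533)
3^128 ≡ 42^2 = 1764 ≡ 165 (mod 533)
3^256 ≡ 165^2 = 27225 ≡ 42 (mod 533)
3^512 ≡ 42^2 = 1764 ≡ 165 (mod 533)
532 = 512 + 16 + 4 in binary powers of 2.
So 3^532 ≡ 165 · 42 · 81 ≡ 81 (mod 533).
Since 81 ≠ 1, base 3 is a Fermat witness: 533 is composite.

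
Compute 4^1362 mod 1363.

4^1 ≡ 4 (mod 1363)
4^2 ≡ 4^2 = 16 ≡ 16 (mod 1363)
4^4 ≡ 16^2 = 256 ≡ 256 (mod 1363)
4^8 ≡ 256^2 = 65536 ≡ 112 (mod 1363)
4^16 ≡ 112^2 = 12544 ≡ 277 (mod 1363)
4^32 ≡ 277^2 = 76729 ≡ 401 (mod 1363)
4^64 ≡ 401^2 = 160801 ≡ 1330 (mod 1363)
4^128 ≡ 1330^2 = 1768900 ≡ 1089 (mod 1363)
4^256 ≡ 1089^2 = 1185921 ≡ 111 (mod 1363)
4^512 ≡ 111^2 = 12321 ≡ 54 (mod 1363)
4^1024 ≡ 54^2 = 2916 ≡ 190 (mod 1363)
1362 = 1024 + 256 + 64 + 16 + 2 in binary powers of 2.
So 4^1362 ≡ 190 · 111 · 1330 · 277 · 16 ≡ 836 (mod 1363).
Since 836 ≠ 1, base 4 is a Fermat witness: 1363 is composite.

836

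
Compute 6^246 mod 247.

6^1 ≡ 6 (mod 247)
6^2 ≡ 6^2 = 36 ≡ 36 (mod 247)
6^4 ≡ 36^2 = 1296 ≡ 61 (mod 247)
6^8 ≡ 61^2 = 3721 ≡ 16 (mod 247)
6^16 ≡ 16^2 = 256 ≡ 9 (mod 247)
6^32 ≡ 9^2 = 81 ≡ 81 (mod 247)
6^64 ≡ 81^2 = 6561 ≡ 139 (mod 247)
6^128 ≡ 139^2 = 19321 ≡ 55 (mod 247)
246 = 128 + 64 + 32 + 16 + 4 + 2 in binary powers of 2.
So 6^246 ≡ 55 · 139 · 81 · 9 · 61 · 36 ≡ 64 (mod 247).
Since 64 ≠ 1, base 6 is a Fermat witness: 247 is composite.

64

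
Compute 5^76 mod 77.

16

5^1 ≡ 5 (mod 77)
5^2 ≡ 5^2 = 25 ≡ 25 (mod 77)
5^4 ≡ 25^2 = 625 ≡ 9 (mod 77)
5^8 ≡ 9^2 = 81 ≡ 4 (mod 77)
5^16 ≡ 4^2 = 16 ≡ 16 (mod 77)
5^32 ≡ 16^2 = 256 ≡ 25 (mod 77)
5^64 ≡ 25^2 = 625 ≡ 9 (mod 77)
76 = 64 + 8 + 4 in binary powers of 2.
So 5^76 ≡ 9 · 4 · 9 ≡ 16 (mod 77).
Since 16 ≠ 1, base 5 is a Fermat witness: 77 is composite.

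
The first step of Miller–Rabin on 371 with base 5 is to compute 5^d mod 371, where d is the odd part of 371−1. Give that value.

371 − 1 = 370 = 2^1 · 185, so d = 185.
5^1 ≡ 5 (mod 371)
5^2 ≡ 5^2 = 25 ≡ 25 (mod 371)
5^4 ≡ 25^2 = 625 ≡ 254 (mod 371)
5^8 ≡ 254^2 = 64516 ≡ 333 (mod 371)
5^16 ≡ 333^2 = 110889 ≡ 331 (mod 371)
5^32 ≡ 331^2 = 109561 ≡ 116 (mod 371)
5^64 ≡ 116^2 = 13456 ≡ 100 (mod 371)
5^128 ≡ 100^2 = 10000 ≡ 354 (mod 371)
185 = 128 + 32 + 16 + 8 + 1 in binary powers of 2.
So 5^185 ≡ 354 · 116 · 331 · 333 · 5 ≡ 87 (mod 371).
Squaring chain: 87; never reaches −1, so base 5 is a Miller–Rabin witness that 371 is composite.

87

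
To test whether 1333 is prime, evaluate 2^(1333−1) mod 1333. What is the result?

4

2^1 ≡ 2 (mod 1333)
2^2 ≡ 2^2 = 4 ≡ 4 (mod 1333)
2^4 ≡ 4^2 = 16 ≡ 16 (mod 1333)
2^8 ≡ 16^2 = 256 ≡ 256 (mod 1333)
2^16 ≡ 256^2 = 65536 ≡ 219 (mod 1333)
2^32 ≡ 219^2 = 47961 ≡ 1306 (mod 1333)
2^64 ≡ 1306^2 = 1705636 ≡ 729 (mod 1333)
2^128 ≡ 729^2 = 531441 ≡ 907 (mod 1333)
2^256 ≡ 907^2 = 822649 ≡ 188 (mod 1333)
2^512 ≡ 188^2 = 35344 ≡ 686 (mod 1333)
2^1024 ≡ 686^2 = 470596 ≡ 47 (mod 1333)
1332 = 1024 + 256 + 32 + 16 + 4 in binary powers of 2.
So 2^1332 ≡ 47 · 188 · 1306 · 219 · 16 ≡ 4 (mod 1333).
Since 4 ≠ 1, base 2 is a Fermat witness: 1333 is composite.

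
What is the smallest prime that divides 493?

17

493 is odd.
Digit sum 16, not divisible by 3.
Ends in 3: not divisible by 5.
7: 493 = 7·70 + 3
11: 493 = 11·44 + 9
13: 493 = 13·37 + 12
17: 493 = 17·29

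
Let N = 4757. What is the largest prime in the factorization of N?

4757 = 67 · 71
71 is prime.
So 4757 = 67 · 71; the largest prime factor is 71.

71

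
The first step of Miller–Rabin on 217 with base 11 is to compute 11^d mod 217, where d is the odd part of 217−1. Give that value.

217 − 1 = 216 = 2^3 · 27, so d = 27.
11^1 ≡ 11 (mod 217)
11^2 ≡ 11^2 = 121 ≡ 121 (mod 217)
11^4 ≡ 121^2 = 14641 ≡ 102 (mod 217)
11^8 ≡ 102^2 = 10404 ≡ 205 (mod 217)
11^16 ≡ 205^2 = 42025 ≡ 144 (mod 217)
27 = 16 + 8 + 2 + 1 in binary powers of 2.
So 11^27 ≡ 144 · 205 · 121 · 11 ≡ 15 (mod 217).
Squaring chain: 15 → 8 → 64; never reaches −1, so base 11 is a Miller–Rabin witness that 217 is composite.

15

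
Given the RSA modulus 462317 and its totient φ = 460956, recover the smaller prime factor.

643

φ(n) = (p−1)(q−1) = n − (p+q) + 1, so p + q = 462317 − 460956 + 1 = 1362.
p and q are the roots of t² − 1362t + 462317 = 0.
Discriminant: 1362² − 4·462317 = 1855044 − 1849268 = 5776; √5776 = 76.
q = (1362 − 76)/2 = 643, p = (1362 + 76)/2 = 719.
Check: 643 · 719 = 462317.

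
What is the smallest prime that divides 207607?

31

207607 is odd.
Digit sum 22, not divisible by 3.
Ends in 7: not divisible by 5.
7: 207607 = 7·29658 + 1
11: 207607 = 11·18873 + 4
13: 207607 = 13·15969 + 10
17: 207607 = 17·12212 + 3
19: 207607 = 19·10926 + 13
23: 207607 = 23·9026 + 9
29: 207607 = 29·7158 + 25
31: 207607 = 31·6697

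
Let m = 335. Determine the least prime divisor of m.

335 is odd.
Digit sum 11, not divisible by 3.
Ends in 5: divisible by 5.

5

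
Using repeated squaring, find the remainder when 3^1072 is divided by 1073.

848

3^1 ≡ 3 (mod 1073)
3^2 ≡ 3^2 = 9 ≡ 9 (mod 1073)
3^4 ≡ 9^2 = 81 ≡ 81 (mod 1073)
3^8 ≡ 81^2 = 6561 ≡ 123 (mod 1073)
3^16 ≡ 123^2 = 15129 ≡ 107 (mod 1073)
3^32 ≡ 107^2 = 11449 ≡ 719 (mod 1073)
3^64 ≡ 719^2 = 516961 ≡ 848 (mod 1073)
3^128 ≡ 848^2 = 719104 ≡ 194 (mod 1073)
3^256 ≡ 194^2 = 37636 ≡ 81 (mod 1073)
3^512 ≡ 81^2 = 6561 ≡ 123 (mod 1073)
3^1024 ≡ 123^2 = 15129 ≡ 107 (mod 1073)
1072 = 1024 + 32 + 16 in binary powers of 2.
So 3^1072 ≡ 107 · 719 · 107 ≡ 848 (mod 1073).
Since 848 ≠ 1, base 3 is a Fermat witness: 1073 is composite.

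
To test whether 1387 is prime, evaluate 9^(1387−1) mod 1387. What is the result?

1

9^1 ≡ 9 (mod 1387)
9^2 ≡ 9^2 = 81 ≡ 81 (mod 1387)
9^4 ≡ 81^2 = 6561 ≡ 1013 (mod 1387)
9^8 ≡ 1013^2 = 1026169 ≡ 1176 (mod 1387)
9^16 ≡ 1176^2 = 1382976 ≡ 137 (mod 1387)
9^32 ≡ 137^2 = 18769 ≡ 738 (mod 1387)
9^64 ≡ 738^2 = 544644 ≡ 940 (mod 1387)
9^128 ≡ 940^2 = 883600 ≡ 81 (mod 1387)
9^256 ≡ 81^2 = 6561 ≡ 1013 (mod 1387)
9^512 ≡ 1013^2 = 1026169 ≡ 1176 (mod 1387)
9^1024 ≡ 1176^2 = 1382976 ≡ 137 (mod 1387)
1386 = 1024 + 256 + 64 + 32 + 8 + 2 in binary powers of 2.
So 9^1386 ≡ 137 · 1013 · 940 · 738 · 1176 · 81 ≡ 1 (mod 1387).
Since the result is 1, base 9 gives no evidence that 1387 is composite.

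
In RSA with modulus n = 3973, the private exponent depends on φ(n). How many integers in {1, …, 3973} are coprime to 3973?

3808

Factor: 3973 = 29 · 137.
φ(3973) = (29−1) · (137−1) = 28 · 136 = 3808.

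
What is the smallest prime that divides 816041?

53

816041 is odd.
Digit sum 20, not divisible by 3.
Ends in 1: not divisible by 5.
7: 816041 = 7·116577 + 2
11: 816041 = 11·74185 + 6
13: 816041 = 13·62772 + 5
17: 816041 = 17·48002 + 7
19: 816041 = 19·42949 + 10
23: 816041 = 23·35480 + 1
29: 816041 = 29·28139 + 10
31: 816041 = 31·26323 + 28
37: 816041 = 37·22055 + 6
41: 816041 = 41·19903 + 18
43: 816041 = 43·18977 + 30
47: 816041 = 47·17362 + 27
53: 816041 = 53·15397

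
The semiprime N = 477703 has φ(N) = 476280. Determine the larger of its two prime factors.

883

φ(n) = (p−1)(q−1) = n − (p+q) + 1, so p + q = 477703 − 476280 + 1 = 1424.
p and q are the roots of t² − 1424t + 477703 = 0.
Discriminant: 1424² − 4·477703 = 2027776 − 1910812 = 116964; √116964 = 342.
q = (1424 − 342)/2 = 541, p = (1424 + 342)/2 = 883.
Check: 541 · 883 = 477703.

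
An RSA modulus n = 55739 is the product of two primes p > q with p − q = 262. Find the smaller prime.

Since p = q + 262, we have 55739 = q(q + 262), so q² + 262q − 55739 = 0.
Discriminant: 262² + 4·55739 = 68644 + 222956 = 291600; √291600 = 540.
q = (−262 + 540)/2 = 139, and p = q + 262 = 401.
Check: 139 · 401 = 55739.

139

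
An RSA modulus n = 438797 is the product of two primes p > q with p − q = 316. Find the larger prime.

839

Since p = q + 316, we have 438797 = q(q + 316), so q² + 316q − 438797 = 0.
Discriminant: 316² + 4·438797 = 99856 + 1755188 = 1855044; √1855044 = 1362.
q = (−316 + 1362)/2 = 523, and p = q + 316 = 839.
Check: 523 · 839 = 438797.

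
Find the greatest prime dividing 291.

291 = 3 · 97
97 is prime.
So 291 = 3 · 97; the largest prime factor is 97.

97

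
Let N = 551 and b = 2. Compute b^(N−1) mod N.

245

2^1 ≡ 2 (mod 551)
2^2 ≡ 2^2 = 4 ≡ 4 (mod 551)
2^4 ≡ 4^2 = 16 ≡ 16 (mod 551)
2^8 ≡ 16^2 = 256 ≡ 256 (mod 551)
2^16 ≡ 256^2 = 65536 ≡ 518 (mod 551)
2^32 ≡ 518^2 = 268324 ≡ 538 (mod 551)
2^64 ≡ 538^2 = 289444 ≡ 169 (mod 551)
2^128 ≡ 169^2 = 28561 ≡ 460 (mod 551)
2^256 ≡ 460^2 = 211600 ≡ 16 (mod 551)
2^512 ≡ 16^2 = 256 ≡ 256 (mod 551)
550 = 512 + 32 + 4 + 2 in binary powers of 2.
So 2^550 ≡ 256 · 538 · 16 · 4 ≡ 245 (mod 551).
Since 245 ≠ 1, base 2 is a Fermat witness: 551 is composite.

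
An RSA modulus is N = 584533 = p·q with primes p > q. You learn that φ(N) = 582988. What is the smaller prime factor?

659

φ(n) = (p−1)(q−1) = n − (p+q) + 1, so p + q = 584533 − 582988 + 1 = 1546.
p and q are the roots of t² − 1546t + 584533 = 0.
Discriminant: 1546² − 4·584533 = 2390116 − 2338132 = 51984; √51984 = 228.
q = (1546 − 228)/2 = 659, p = (1546 + 228)/2 = 887.
Check: 659 · 887 = 584533.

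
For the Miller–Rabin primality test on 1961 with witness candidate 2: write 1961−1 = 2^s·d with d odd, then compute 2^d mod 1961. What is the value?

1961 − 1 = 1960 = 2^3 · 245, so d = 245.
2^1 ≡ 2 (mod 1961)
2^2 ≡ 2^2 = 4 ≡ 4 (mod 1961)
2^4 ≡ 4^2 = 16 ≡ 16 (mod 1961)
2^8 ≡ 16^2 = 256 ≡ 256 (mod 1961)
2^16 ≡ 256^2 = 65536 ≡ 823 (mod 1961)
2^32 ≡ 823^2 = 677329 ≡ 784 (mod 1961)
2^64 ≡ 784^2 = 614656 ≡ 863 (mod 1961)
2^128 ≡ 863^2 = 744769 ≡ 1550 (mod 1961)
245 = 128 + 64 + 32 + 16 + 4 + 1 in binary powers of 2.
So 2^245 ≡ 1550 · 863 · 784 · 823 · 16 · 2 ≡ 1874 (mod 1961).
Squaring chain: 1874 → 1686 → 1107; never reaches −1, so base 2 is a Miller–Rabin witness that 1961 is composite.

1874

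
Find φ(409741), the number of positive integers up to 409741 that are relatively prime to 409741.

388080

Factor: 409741 = 29 · 71 · 199.
φ(409741) = (29−1) · (71−1) · (199−1) = 28 · 70 · 198 = 388080.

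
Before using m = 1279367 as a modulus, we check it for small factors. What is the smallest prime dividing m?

1279367 is odd.
Digit sum 35, not divisible by 3.
Ends in 7: not divisible by 5.
7: 1279367 = 7·182766 + 5
11: 1279367 = 11·116306 + 1
13: 1279367 = 13·98412 + 11
17: 1279367 = 17·75256 + 15
19: 1279367 = 19·67335 + 2
23: 1279367 = 23·55624 + 15
29: 1279367 = 29·44116 + 3
31: 1279367 = 31·41269 + 28
37: 1279367 = 37·34577 + 18
41: 1279367 = 41·31204 + 3
43: 1279367 = 43·29752 + 31
47: 1279367 = 47·27220 + 27
53: 1279367 = 53·24139

53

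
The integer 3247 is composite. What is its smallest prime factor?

17

3247 is odd.
Digit sum 16, not divisible by 3.
Ends in 7: not divisible by 5.
7: 3247 = 7·463 + 6
11: 3247 = 11·295 + 2
13: 3247 = 13·249 + 10
17: 3247 = 17·191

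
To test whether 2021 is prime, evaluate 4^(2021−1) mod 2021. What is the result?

4^1 ≡ 4 (mod 2021)
4^2 ≡ 4^2 = 16 ≡ 16 (mod 2021)
4^4 ≡ 16^2 = 256 ≡ 256 (mod 2021)
4^8 ≡ 256^2 = 65536 ≡ 864 (mod 2021)
4^16 ≡ 864^2 = 746496 ≡ 747 (mod 2021)
4^32 ≡ 747^2 = 558009 ≡ 213 (mod 2021)
4^64 ≡ 213^2 = 45369 ≡ 907 (mod 2021)
4^128 ≡ 907^2 = 822649 ≡ 102 (mod 2021)
4^256 ≡ 102^2 = 10404 ≡ 299 (mod 2021)
4^512 ≡ 299^2 = 89401 ≡ 477 (mod 2021)
4^1024 ≡ 477^2 = 227529 ≡ 1177 (mod 2021)
2020 = 1024 + 512 + 256 + 128 + 64 + 32 + 4 in binary powers of 2.
So 4^2020 ≡ 1177 · 477 · 299 · 102 · 907 · 213 · 256 ≡ 385 (mod 2021).
Since 385 ≠ 1, base 4 is a Fermat witness: 2021 is composite.

385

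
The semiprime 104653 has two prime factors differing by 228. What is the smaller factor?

229

Since p = q + 228, we have 104653 = q(q + 228), so q² + 228q − 104653 = 0.
Discriminant: 228² + 4·104653 = 51984 + 418612 = 470596; √470596 = 686.
q = (−228 + 686)/2 = 229, and p = q + 228 = 457.
Check: 229 · 457 = 104653.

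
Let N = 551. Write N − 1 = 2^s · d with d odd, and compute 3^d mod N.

414

551 − 1 = 550 = 2^1 · 275, so d = 275.
3^1 ≡ 3 (mod 551)
3^2 ≡ 3^2 = 9 ≡ 9 (mod 551)
3^4 ≡ 9^2 = 81 ≡ 81 (mod 551)
3^8 ≡ 81^2 = 6561 ≡ 500 (mod 551)
3^16 ≡ 500^2 = 250000 ≡ 397 (mod 551)
3^32 ≡ 397^2 = 157609 ≡ 23 (mod 551)
3^64 ≡ 23^2 = 529 ≡ 529 (mod 551)
3^128 ≡ 529^2 = 279841 ≡ 484 (mod 551)
3^256 ≡ 484^2 = 234256 ≡ 81 (mod 551)
275 = 256 + 16 + 2 + 1 in binary powers of 2.
So 3^275 ≡ 81 · 397 · 9 · 3 ≡ 414 (mod 551).
Squaring chain: 414; never reaches −1, so base 3 is a Miller–Rabin witness that 551 is composite.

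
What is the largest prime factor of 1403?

61

1403 = 23 · 61
61 is prime.
So 1403 = 23 · 61; the largest prime factor is 61.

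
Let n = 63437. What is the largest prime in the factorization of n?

79

63437 = 11 · 5767
5767 = 73 · 79
79 is prime.
So 63437 = 11 · 73 · 79; the largest prime factor is 79.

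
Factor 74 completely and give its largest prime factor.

74 = 2 · 37
37 is prime.
So 74 = 2 · 37; the largest prime factor is 37.

37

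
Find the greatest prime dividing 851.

37

851 = 23 · 37
37 is prime.
So 851 = 23 · 37; the largest prime factor is 37.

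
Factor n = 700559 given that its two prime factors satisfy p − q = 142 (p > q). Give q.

769

Since p = q + 142, we have 700559 = q(q + 142), so q² + 142q − 700559 = 0.
Discriminant: 142² + 4·700559 = 20164 + 2802236 = 2822400; √2822400 = 1680.
q = (−142 + 1680)/2 = 769, and p = q + 142 = 911.
Check: 769 · 911 = 700559.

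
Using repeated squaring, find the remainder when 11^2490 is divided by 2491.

11^1 ≡ 11 (mod 2491)
11^2 ≡ 11^2 = 121 ≡ 121 (mod 2491)
11^4 ≡ 121^2 = 14641 ≡ 2186 (mod 2491)
11^8 ≡ 2186^2 = 4778596 ≡ 858 (mod 2491)
11^16 ≡ 858^2 = 736164 ≡ 1319 (mod 2491)
11^32 ≡ 1319^2 = 1739761 ≡ 1043 (mod 2491)
11^64 ≡ 1043^2 = 1087849 ≡ 1773 (mod 2491)
11^128 ≡ 1773^2 = 3143529 ≡ 2378 (mod 2491)
11^256 ≡ 2378^2 = 5654884 ≡ 314 (mod 2491)
11^512 ≡ 314^2 = 98596 ≡ 1447 (mod 2491)
11^1024 ≡ 1447^2 = 2093809 ≡ 1369 (mod 2491)
11^2048 ≡ 1369^2 = 1874161 ≡ 929 (mod 2491)
2490 = 2048 + 256 + 128 + 32 + 16 + 8 + 2 in binary powers of 2.
So 11^2490 ≡ 929 · 314 · 2378 · 1043 · 1319 · 858 · 121 ≡ 1353 (mod 2491).
Since 1353 ≠ 1, base 11 is a Fermat witness: 2491 is composite.

1353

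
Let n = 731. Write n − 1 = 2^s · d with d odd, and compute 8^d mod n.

94

731 − 1 = 730 = 2^1 · 365, so d = 365.
8^1 ≡ 8 (mod 731)
8^2 ≡ 8^2 = 64 ≡ 64 (mod 731)
8^4 ≡ 64^2 = 4096 ≡ 441 (mod 731)
8^8 ≡ 441^2 = 194481 ≡ 35 (mod 731)
8^16 ≡ 35^2 = 1225 ≡ 494 (mod 731)
8^32 ≡ 494^2 = 244036 ≡ 613 (mod 731)
8^64 ≡ 613^2 = 375769 ≡ 35 (mod 731)
8^128 ≡ 35^2 = 1225 ≡ 494 (mod 731)
8^256 ≡ 494^2 = 244036 ≡ 613 (mod 731)
365 = 256 + 64 + 32 + 8 + 4 + 1 in binary powers of 2.
So 8^365 ≡ 613 · 35 · 613 · 35 · 441 · 8 ≡ 94 (mod 731).
Squaring chain: 94; never reaches −1, so base 8 is a Miller–Rabin witness that 731 is composite.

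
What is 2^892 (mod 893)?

2^1 ≡ 2 (mod 893)
2^2 ≡ 2^2 = 4 ≡ 4 (mod 893)
2^4 ≡ 4^2 = 16 ≡ 16 (mod 893)
2^8 ≡ 16^2 = 256 ≡ 256 (mod 893)
2^16 ≡ 256^2 = 65536 ≡ 347 (mod 893)
2^32 ≡ 347^2 = 120409 ≡ 747 (mod 893)
2^64 ≡ 747^2 = 558009 ≡ 777 (mod 893)
2^128 ≡ 777^2 = 603729 ≡ 61 (mod 893)
2^256 ≡ 61^2 = 3721 ≡ 149 (mod 893)
2^512 ≡ 149^2 = 22201 ≡ 769 (mod 893)
892 = 512 + 256 + 64 + 32 + 16 + 8 + 4 in binary powers of 2.
So 2^892 ≡ 769 · 149 · 777 · 747 · 347 · 256 · 16 ≡ 777 (mod 893).
Since 777 ≠ 1, base 2 is a Fermat witness: 893 is composite.

777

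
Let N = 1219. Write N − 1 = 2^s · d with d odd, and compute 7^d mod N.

888

1219 − 1 = 1218 = 2^1 · 609, so d = 609.
7^1 ≡ 7 (mod 1219)
7^2 ≡ 7^2 = 49 ≡ 49 (mod 1219)
7^4 ≡ 49^2 = 2401 ≡ 1182 (mod 1219)
7^8 ≡ 1182^2 = 1397124 ≡ 150 (mod 1219)
7^16 ≡ 150^2 = 22500 ≡ 558 (mod 1219)
7^32 ≡ 558^2 = 311364 ≡ 519 (mod 1219)
7^64 ≡ 519^2 = 269361 ≡ 1181 (mod 1219)
7^128 ≡ 1181^2 = 1394761 ≡ 225 (mod 1219)
7^256 ≡ 225^2 = 50625 ≡ 646 (mod 1219)
7^512 ≡ 646^2 = 417316 ≡ 418 (mod 1219)
609 = 512 + 64 + 32 + 1 in binary powers of 2.
So 7^609 ≡ 418 · 1181 · 519 · 7 ≡ 888 (mod 1219).
Squaring chain: 888; never reaches −1, so base 7 is a Miller–Rabin witness that 1219 is composite.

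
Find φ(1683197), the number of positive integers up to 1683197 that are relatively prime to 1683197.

1638000

Factor: 1683197 = 71 · 151 · 157.
φ(1683197) = (71−1) · (151−1) · (157−1) = 70 · 150 · 156 = 1638000.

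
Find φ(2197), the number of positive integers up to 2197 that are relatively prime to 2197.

2028

Factor: 2197 = 13^3.
φ(2197) = 13^2·(13−1) = 2028.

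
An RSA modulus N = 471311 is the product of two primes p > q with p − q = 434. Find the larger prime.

Since p = q + 434, we have 471311 = q(q + 434), so q² + 434q − 471311 = 0.
Discriminant: 434² + 4·471311 = 188356 + 1885244 = 2073600; √2073600 = 1440.
q = (−434 + 1440)/2 = 503, and p = q + 434 = 937.
Check: 503 · 937 = 471311.

937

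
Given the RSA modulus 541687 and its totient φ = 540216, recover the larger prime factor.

739

φ(n) = (p−1)(q−1) = n − (p+q) + 1, so p + q = 541687 − 540216 + 1 = 1472.
p and q are the roots of t² − 1472t + 541687 = 0.
Discriminant: 1472² − 4·541687 = 2166784 − 2166748 = 36; √36 = 6.
q = (1472 − 6)/2 = 733, p = (1472 + 6)/2 = 739.
Check: 733 · 739 = 541687.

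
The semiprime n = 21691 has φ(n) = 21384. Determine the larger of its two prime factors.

φ(n) = (p−1)(q−1) = n − (p+q) + 1, so p + q = 21691 − 21384 + 1 = 308.
p and q are the roots of t² − 308t + 21691 = 0.
Discriminant: 308² − 4·21691 = 94864 − 86764 = 8100; √8100 = 90.
q = (308 − 90)/2 = 109, p = (308 + 90)/2 = 199.
Check: 109 · 199 = 21691.

199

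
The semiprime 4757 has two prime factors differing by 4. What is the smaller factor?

Since p = q + 4, we have 4757 = q(q + 4), so q² + 4q − 4757 = 0.
Discriminant: 4² + 4·4757 = 16 + 19028 = 19044; √19044 = 138.
q = (−4 + 138)/2 = 67, and p = q + 4 = 71.
Check: 67 · 71 = 4757.

67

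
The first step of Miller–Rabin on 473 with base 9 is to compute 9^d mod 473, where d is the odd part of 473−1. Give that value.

473 − 1 = 472 = 2^3 · 59, so d = 59.
9^1 ≡ 9 (mod 473)
9^2 ≡ 9^2 = 81 ≡ 81 (mod 473)
9^4 ≡ 81^2 = 6561 ≡ 412 (mod 473)
9^8 ≡ 412^2 = 169744 ≡ 410 (mod 473)
9^16 ≡ 410^2 = 168100 ≡ 185 (mod 473)
9^32 ≡ 185^2 = 34225 ≡ 169 (mod 473)
59 = 32 + 16 + 8 + 2 + 1 in binary powers of 2.
So 9^59 ≡ 169 · 185 · 410 · 81 · 9 ≡ 203 (mod 473).
Squaring chain: 203 → 58 → 53; never reaches −1, so base 9 is a Miller–Rabin witness that 473 is composite.

203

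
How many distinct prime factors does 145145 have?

5

145145 = 5 · 29029
29029 = 7 · 4147
4147 = 11 · 377
377 = 13 · 29
145145 = 5 · 7 · 11 · 13 · 29, which has 5 distinct prime factors.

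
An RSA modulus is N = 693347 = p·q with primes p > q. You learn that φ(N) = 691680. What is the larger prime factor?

881

φ(n) = (p−1)(q−1) = n − (p+q) + 1, so p + q = 693347 − 691680 + 1 = 1668.
p and q are the roots of t² − 1668t + 693347 = 0.
Discriminant: 1668² − 4·693347 = 2782224 − 2773388 = 8836; √8836 = 94.
q = (1668 − 94)/2 = 787, p = (1668 + 94)/2 = 881.
Check: 787 · 881 = 693347.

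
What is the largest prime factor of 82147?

82147 = 13 · 6319
6319 = 71 · 89
89 is prime.
So 82147 = 13 · 71 · 89; the largest prime factor is 89.

89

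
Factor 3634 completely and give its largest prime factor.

3634 = 2 · 1817
1817 = 23 · 79
79 is prime.
So 3634 = 2 · 23 · 79; the largest prime factor is 79.

79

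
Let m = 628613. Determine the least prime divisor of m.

23

628613 is odd.
Digit sum 26, not divisible by 3.
Ends in 3: not divisible by 5.
7: 628613 = 7·89801 + 6
11: 628613 = 11·57146 + 7
13: 628613 = 13·48354 + 11
17: 628613 = 17·36977 + 4
19: 628613 = 19·33084 + 17
23: 628613 = 23·27331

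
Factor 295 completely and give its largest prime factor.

59

295 = 5 · 59
59 is prime.
So 295 = 5 · 59; the largest prime factor is 59.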